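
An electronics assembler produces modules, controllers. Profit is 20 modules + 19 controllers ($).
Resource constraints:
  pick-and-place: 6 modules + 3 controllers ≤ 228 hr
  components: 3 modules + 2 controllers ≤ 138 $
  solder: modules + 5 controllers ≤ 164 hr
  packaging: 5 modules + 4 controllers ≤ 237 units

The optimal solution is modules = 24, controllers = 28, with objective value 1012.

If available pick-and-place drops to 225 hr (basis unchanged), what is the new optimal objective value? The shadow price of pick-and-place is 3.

Δb = -3, so new z* = 1012 + (3)·(-3) = 1012 − 9 = 1003.

1003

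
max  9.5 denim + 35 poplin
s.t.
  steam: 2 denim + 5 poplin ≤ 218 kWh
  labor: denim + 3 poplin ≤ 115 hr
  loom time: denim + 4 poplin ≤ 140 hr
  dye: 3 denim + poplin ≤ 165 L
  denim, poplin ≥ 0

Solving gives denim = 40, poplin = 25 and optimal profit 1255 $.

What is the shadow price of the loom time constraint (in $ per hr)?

6.5

Check each constraint at x*: steam 205/218 (slack 13); labor 115/115 (tight); loom time 140/140 (tight); dye 145/165 (slack 20).
Since steam, dye are not tight, their duals are 0.
From A_Bᵀ y = c: 1·y_labor + 1·y_loom time = 9.5; 3·y_labor + 4·y_loom time = 35.
Solving: y_labor = 3, y_loom time = 6.5.
Shadow price of loom time = 6.5.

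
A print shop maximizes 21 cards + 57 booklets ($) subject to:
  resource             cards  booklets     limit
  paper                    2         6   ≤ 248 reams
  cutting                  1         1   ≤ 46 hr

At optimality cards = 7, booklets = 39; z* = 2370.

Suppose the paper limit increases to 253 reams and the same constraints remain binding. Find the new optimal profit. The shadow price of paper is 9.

2415

Δb = 5, so new z* = 2370 + (9)·(5) = 2370 + 45 = 2415.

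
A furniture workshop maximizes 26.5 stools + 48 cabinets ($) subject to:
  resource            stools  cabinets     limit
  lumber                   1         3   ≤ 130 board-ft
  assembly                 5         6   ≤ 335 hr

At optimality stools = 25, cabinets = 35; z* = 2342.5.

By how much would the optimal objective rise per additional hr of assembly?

3.5

At the optimum: lumber uses 130 of 130 (binding); assembly uses 335 of 335 (binding).
The binding rows give the dual system: 1·y_lumber + 5·y_assembly = 26.5 and 3·y_lumber + 6·y_assembly = 48.
This yields shadow prices y_lumber = 9, y_assembly = 3.5.
Shadow price of assembly = 3.5.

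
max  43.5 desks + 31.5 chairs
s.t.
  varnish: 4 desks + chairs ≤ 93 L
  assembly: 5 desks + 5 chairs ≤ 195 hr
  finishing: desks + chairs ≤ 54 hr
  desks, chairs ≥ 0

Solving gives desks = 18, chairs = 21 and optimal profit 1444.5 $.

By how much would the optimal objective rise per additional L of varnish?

Binding: varnish and assembly. Non-binding: finishing (15 unused).
Slack constraints have shadow price 0 (complementary slackness).
The binding rows give the dual system: 4·y_varnish + 5·y_assembly = 43.5 and 1·y_varnish + 5·y_assembly = 31.5.
This yields shadow prices y_varnish = 4, y_assembly = 5.5.
Shadow price of varnish = 4.

4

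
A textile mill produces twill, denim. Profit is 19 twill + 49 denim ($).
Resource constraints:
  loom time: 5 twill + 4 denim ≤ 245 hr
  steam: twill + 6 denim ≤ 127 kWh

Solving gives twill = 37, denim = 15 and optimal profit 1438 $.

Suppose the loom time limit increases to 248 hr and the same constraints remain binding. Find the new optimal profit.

At the optimum: loom time uses 245 of 245 (binding); steam uses 127 of 127 (binding).
From A_Bᵀ y = c: 5·y_loom time + 1·y_steam = 19; 4·y_loom time + 6·y_steam = 49.
→ y_loom time = 2.5 and y_steam = 6.5.
Δz = y_loom time·Δb = 2.5 × (3) = 7.5, so new z* = 1438 + 7.5 = 1445.5.

1445.5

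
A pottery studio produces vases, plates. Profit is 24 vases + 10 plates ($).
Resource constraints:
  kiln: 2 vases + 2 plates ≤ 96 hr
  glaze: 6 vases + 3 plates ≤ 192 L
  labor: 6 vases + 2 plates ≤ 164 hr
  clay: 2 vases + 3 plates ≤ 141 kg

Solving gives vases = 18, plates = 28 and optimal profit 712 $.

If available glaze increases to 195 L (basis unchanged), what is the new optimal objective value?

718

Binding: glaze and labor. Non-binding: kiln (4 unused), clay (21 unused).
Slack constraints have shadow price 0 (complementary slackness).
From A_Bᵀ y = c: 6·y_glaze + 6·y_labor = 24; 3·y_glaze + 2·y_labor = 10.
→ y_glaze = 2 and y_labor = 2.
Δz = y_glaze·Δb = 2 × (3) = 6, so new z* = 712 + 6 = 718.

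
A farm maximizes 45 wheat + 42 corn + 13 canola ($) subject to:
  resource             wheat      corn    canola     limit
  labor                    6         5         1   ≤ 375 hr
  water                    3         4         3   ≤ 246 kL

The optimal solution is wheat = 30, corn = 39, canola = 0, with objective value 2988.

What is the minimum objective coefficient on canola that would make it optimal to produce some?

15

Both labor and water are binding at x*.
Dual feasibility on the basic columns requires 6·y_labor + 3·y_water = 45, 5·y_labor + 4·y_water = 42.
This yields shadow prices y_labor = 6, y_water = 3.
canola enters the basis when its profit ≥ yᵀa₃ = 6·1 + 3·3 = 15.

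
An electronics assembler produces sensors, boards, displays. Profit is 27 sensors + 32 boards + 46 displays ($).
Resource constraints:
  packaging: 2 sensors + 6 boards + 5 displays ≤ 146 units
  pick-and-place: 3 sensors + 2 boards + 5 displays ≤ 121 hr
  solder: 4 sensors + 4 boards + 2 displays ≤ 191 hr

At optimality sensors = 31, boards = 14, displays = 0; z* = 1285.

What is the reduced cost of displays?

At the optimum: packaging uses 146 of 146 (binding); pick-and-place uses 121 of 121 (binding); solder uses 180 of 191 (slack = 11).
Since solder is not tight, its dual is 0.
The binding rows give the dual system: 2·y_packaging + 3·y_pick-and-place = 27 and 6·y_packaging + 2·y_pick-and-place = 32.
Solving: y_packaging = 3, y_pick-and-place = 7.
Reduced cost of displays: c₃ − yᵀa₃ = 46 − (3·5 + 7·5) = 46 − 50 = -4.

-4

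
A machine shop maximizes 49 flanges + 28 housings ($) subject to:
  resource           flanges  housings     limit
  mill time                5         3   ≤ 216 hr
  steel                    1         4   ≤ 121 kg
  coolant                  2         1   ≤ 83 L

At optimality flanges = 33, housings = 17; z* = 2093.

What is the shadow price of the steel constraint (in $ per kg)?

0

Binding: mill time and coolant. Non-binding: steel (20 unused).
Slack constraints have shadow price 0 (complementary slackness).
From A_Bᵀ y = c: 5·y_mill time + 2·y_coolant = 49; 3·y_mill time + 1·y_coolant = 28.
→ y_mill time = 7 and y_coolant = 7.
Shadow price of steel = 0.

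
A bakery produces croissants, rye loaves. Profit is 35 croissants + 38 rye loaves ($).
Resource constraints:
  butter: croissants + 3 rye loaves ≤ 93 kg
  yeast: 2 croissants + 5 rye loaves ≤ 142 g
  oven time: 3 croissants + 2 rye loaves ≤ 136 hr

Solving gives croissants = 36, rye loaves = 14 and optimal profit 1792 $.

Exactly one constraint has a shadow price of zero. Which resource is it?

butter

butter: 78/93 (slack 15)
yeast: 142/142 (binding)
oven time: 136/136 (binding)
By complementary slackness, a constraint with positive slack has shadow price 0 → butter.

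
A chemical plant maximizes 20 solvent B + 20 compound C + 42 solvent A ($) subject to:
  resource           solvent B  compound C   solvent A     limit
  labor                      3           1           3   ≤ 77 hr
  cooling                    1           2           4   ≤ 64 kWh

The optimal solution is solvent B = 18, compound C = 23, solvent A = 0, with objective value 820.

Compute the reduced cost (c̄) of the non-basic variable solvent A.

Check each constraint at x*: labor 77/77 (tight); cooling 64/64 (tight).
Dual feasibility on the basic columns requires 3·y_labor + 1·y_cooling = 20, 1·y_labor + 2·y_cooling = 20.
Solving: y_labor = 4, y_cooling = 8.
Reduced cost of solvent A: c₃ − yᵀa₃ = 42 − (4·3 + 8·4) = 42 − 44 = -2.

-2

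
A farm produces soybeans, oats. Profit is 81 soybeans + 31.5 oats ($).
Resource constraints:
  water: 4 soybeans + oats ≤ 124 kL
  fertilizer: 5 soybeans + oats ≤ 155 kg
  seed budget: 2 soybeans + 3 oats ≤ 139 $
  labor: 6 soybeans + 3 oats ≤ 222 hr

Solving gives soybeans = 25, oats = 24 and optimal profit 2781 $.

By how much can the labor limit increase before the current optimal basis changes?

Binding constraints: water, labor. The basis is B = [[4,1],[6,3]] with det 6.
Per unit increase in labor, x* moves by d = (-0.1667, 0.6667).
The basis stays optimal until seed budget becomes binding; allowable increase = 10.2 hr.

10.2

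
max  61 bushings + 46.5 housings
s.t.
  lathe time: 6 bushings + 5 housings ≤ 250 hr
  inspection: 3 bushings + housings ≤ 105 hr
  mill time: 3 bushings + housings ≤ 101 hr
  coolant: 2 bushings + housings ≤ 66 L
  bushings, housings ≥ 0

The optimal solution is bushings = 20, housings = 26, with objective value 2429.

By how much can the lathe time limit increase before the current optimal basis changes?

80

Binding constraints: lathe time, coolant. The basis is B = [[6,5],[2,1]] with det -4.
Per unit increase in lathe time, x* moves by d = (-0.25, 0.5).
The basis stays optimal until bushings reaches 0; allowable increase = 80 hr.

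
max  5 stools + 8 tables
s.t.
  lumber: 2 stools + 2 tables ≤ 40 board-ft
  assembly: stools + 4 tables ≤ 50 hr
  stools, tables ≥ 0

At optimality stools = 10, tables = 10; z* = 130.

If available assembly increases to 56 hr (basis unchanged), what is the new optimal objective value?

Check each constraint at x*: lumber 40/40 (tight); assembly 50/50 (tight).
From A_Bᵀ y = c: 2·y_lumber + 1·y_assembly = 5; 2·y_lumber + 4·y_assembly = 8.
This yields shadow prices y_lumber = 2, y_assembly = 1.
Δz = y_assembly·Δb = 1 × (6) = 6, so new z* = 130 + 6 = 136.

136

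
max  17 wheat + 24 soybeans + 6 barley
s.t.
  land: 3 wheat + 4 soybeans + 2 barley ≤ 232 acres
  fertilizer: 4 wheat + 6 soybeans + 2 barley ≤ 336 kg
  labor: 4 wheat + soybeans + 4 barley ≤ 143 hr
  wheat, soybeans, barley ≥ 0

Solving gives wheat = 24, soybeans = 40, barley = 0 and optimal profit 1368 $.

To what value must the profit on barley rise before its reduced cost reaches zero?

10

Check each constraint at x*: land 232/232 (tight); fertilizer 336/336 (tight); labor 136/143 (slack 7).
By complementary slackness, y = 0 for the non-binding constraint.
Dual feasibility on the basic columns requires 3·y_land + 4·y_fertilizer = 17, 4·y_land + 6·y_fertilizer = 24.
→ y_land = 3 and y_fertilizer = 2.
barley enters the basis when its profit ≥ yᵀa₃ = 3·2 + 2·2 = 10.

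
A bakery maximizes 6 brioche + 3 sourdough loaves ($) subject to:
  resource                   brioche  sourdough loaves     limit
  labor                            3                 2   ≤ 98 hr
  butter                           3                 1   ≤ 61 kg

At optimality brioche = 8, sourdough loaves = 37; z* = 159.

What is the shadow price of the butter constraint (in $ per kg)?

1

At the optimum: labor uses 98 of 98 (binding); butter uses 61 of 61 (binding).
The binding rows give the dual system: 3·y_labor + 3·y_butter = 6 and 2·y_labor + 1·y_butter = 3.
→ y_labor = 1 and y_butter = 1.
Shadow price of butter = 1.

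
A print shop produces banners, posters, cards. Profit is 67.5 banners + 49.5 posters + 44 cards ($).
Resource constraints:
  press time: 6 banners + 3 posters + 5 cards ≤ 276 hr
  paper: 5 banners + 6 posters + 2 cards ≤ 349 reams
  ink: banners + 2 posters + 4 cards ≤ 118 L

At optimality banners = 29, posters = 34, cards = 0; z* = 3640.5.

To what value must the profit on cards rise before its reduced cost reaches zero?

At the optimum: press time uses 276 of 276 (binding); paper uses 349 of 349 (binding); ink uses 97 of 118 (slack = 21).
Since ink is not tight, its dual is 0.
The binding rows give the dual system: 6·y_press time + 5·y_paper = 67.5 and 3·y_press time + 6·y_paper = 49.5.
→ y_press time = 7.5 and y_paper = 4.5.
cards enters the basis when its profit ≥ yᵀa₃ = 7.5·5 + 4.5·2 = 46.5.

46.5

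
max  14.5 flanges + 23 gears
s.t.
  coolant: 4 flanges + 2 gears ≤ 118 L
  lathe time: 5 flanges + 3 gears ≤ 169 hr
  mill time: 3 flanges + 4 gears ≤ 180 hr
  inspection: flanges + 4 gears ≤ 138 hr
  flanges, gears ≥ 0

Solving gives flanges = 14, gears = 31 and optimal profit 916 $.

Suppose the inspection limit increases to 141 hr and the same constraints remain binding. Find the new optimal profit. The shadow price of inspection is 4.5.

Δb = 3, so new z* = 916 + (4.5)·(3) = 916 + 13.5 = 929.5.

929.5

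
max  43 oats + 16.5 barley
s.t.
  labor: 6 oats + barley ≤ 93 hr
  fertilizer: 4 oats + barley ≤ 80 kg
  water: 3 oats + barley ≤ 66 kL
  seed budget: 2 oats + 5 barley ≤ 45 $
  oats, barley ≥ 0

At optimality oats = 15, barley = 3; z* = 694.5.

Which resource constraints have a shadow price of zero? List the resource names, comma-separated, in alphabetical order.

labor: 93/93 (binding)
fertilizer: 63/80 (slack 17)
water: 48/66 (slack 18)
seed budget: 45/45 (binding)
By complementary slackness, a constraint with positive slack has shadow price 0 → fertilizer, water.

fertilizer, water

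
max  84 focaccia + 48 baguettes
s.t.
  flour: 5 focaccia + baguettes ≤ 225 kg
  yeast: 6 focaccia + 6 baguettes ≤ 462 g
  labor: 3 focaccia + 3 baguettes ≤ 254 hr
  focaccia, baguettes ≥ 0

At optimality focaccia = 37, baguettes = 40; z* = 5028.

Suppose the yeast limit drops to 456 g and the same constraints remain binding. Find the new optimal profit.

At the optimum: flour uses 225 of 225 (binding); yeast uses 462 of 462 (binding); labor uses 231 of 254 (slack = 23).
Slack constraints have shadow price 0 (complementary slackness).
From A_Bᵀ y = c: 5·y_flour + 6·y_yeast = 84; 1·y_flour + 6·y_yeast = 48.
This yields shadow prices y_flour = 9, y_yeast = 6.5.
Δz = y_yeast·Δb = 6.5 × (-6) = -39, so new z* = 5028 − 39 = 4989.

4989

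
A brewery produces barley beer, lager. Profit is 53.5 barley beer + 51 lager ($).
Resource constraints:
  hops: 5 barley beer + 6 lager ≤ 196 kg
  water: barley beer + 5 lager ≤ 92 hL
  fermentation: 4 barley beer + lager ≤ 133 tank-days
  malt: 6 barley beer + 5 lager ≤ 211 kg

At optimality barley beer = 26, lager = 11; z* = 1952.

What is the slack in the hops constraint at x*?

hops used = 5·26 + 6·11 = 196; slack = 196 − 196 = 0.

0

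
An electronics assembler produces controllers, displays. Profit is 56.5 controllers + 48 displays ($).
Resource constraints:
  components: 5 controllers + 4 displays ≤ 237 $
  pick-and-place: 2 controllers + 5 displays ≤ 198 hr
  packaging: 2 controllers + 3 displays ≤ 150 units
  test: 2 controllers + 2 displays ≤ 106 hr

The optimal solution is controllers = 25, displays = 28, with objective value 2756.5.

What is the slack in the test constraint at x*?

0

test used = 2·25 + 2·28 = 106; slack = 106 − 106 = 0.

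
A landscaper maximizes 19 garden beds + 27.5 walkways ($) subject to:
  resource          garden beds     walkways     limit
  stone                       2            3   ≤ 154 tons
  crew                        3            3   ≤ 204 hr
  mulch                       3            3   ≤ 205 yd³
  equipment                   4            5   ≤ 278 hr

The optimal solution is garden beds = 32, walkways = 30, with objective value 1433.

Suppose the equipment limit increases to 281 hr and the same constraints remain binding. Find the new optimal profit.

At the optimum: stone uses 154 of 154 (binding); crew uses 186 of 204 (slack = 18); mulch uses 186 of 205 (slack = 19); equipment uses 278 of 278 (binding).
Since crew, mulch are not tight, their duals are 0.
From A_Bᵀ y = c: 2·y_stone + 4·y_equipment = 19; 3·y_stone + 5·y_equipment = 27.5.
Solving: y_stone = 7.5, y_equipment = 1.
Δz = y_equipment·Δb = 1 × (3) = 3, so new z* = 1433 + 3 = 1436.

1436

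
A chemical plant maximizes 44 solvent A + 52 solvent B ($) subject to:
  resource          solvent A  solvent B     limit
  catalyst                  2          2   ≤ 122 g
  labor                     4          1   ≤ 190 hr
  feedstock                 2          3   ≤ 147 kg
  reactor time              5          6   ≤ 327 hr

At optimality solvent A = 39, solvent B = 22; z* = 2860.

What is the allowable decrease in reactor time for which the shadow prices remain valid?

4

Binding constraints: catalyst, reactor time. The basis is B = [[2,2],[5,6]] with det 2.
Per unit decrease in reactor time, x* moves by d = (1, -1).
The basis stays optimal until labor becomes binding; allowable decrease = 4 hr.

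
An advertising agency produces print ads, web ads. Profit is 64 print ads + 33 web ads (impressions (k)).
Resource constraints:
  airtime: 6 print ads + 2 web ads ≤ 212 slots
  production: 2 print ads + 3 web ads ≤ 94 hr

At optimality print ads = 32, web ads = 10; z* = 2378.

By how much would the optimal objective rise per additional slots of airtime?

9

Check each constraint at x*: airtime 212/212 (tight); production 94/94 (tight).
Dual feasibility on the basic columns requires 6·y_airtime + 2·y_production = 64, 2·y_airtime + 3·y_production = 33.
→ y_airtime = 9 and y_production = 5.
Shadow price of airtime = 9.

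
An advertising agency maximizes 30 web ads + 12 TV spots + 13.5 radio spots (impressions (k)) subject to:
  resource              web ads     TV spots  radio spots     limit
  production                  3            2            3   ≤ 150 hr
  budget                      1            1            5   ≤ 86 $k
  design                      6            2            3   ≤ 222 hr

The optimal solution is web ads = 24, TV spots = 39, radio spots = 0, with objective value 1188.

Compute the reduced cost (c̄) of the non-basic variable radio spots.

Check each constraint at x*: production 150/150 (tight); budget 63/86 (slack 23); design 222/222 (tight).
Slack constraints have shadow price 0 (complementary slackness).
From A_Bᵀ y = c: 3·y_production + 6·y_design = 30; 2·y_production + 2·y_design = 12.
Solving: y_production = 2, y_design = 4.
Reduced cost of radio spots: c₃ − yᵀa₃ = 13.5 − (2·3 + 4·3) = 13.5 − 18 = -4.5.

-4.5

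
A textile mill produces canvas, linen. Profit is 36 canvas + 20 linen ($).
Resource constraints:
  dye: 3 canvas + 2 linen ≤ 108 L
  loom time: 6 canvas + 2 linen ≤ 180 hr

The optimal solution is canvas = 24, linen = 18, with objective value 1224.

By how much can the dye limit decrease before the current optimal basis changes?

18

Binding constraints: dye, loom time. The basis is B = [[3,2],[6,2]] with det -6.
Per unit decrease in dye, x* moves by d = (0.3333, -1).
The basis stays optimal until linen reaches 0; allowable decrease = 18 L.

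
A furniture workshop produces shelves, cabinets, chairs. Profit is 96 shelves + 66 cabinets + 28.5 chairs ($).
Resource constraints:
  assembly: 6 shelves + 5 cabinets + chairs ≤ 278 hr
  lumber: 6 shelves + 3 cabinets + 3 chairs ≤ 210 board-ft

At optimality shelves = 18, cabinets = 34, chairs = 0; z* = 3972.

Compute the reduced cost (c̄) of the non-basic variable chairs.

Both assembly and lumber are binding at x*.
From A_Bᵀ y = c: 6·y_assembly + 6·y_lumber = 96; 5·y_assembly + 3·y_lumber = 66.
This yields shadow prices y_assembly = 9, y_lumber = 7.
Reduced cost of chairs: c₃ − yᵀa₃ = 28.5 − (9·1 + 7·3) = 28.5 − 30 = -1.5.

-1.5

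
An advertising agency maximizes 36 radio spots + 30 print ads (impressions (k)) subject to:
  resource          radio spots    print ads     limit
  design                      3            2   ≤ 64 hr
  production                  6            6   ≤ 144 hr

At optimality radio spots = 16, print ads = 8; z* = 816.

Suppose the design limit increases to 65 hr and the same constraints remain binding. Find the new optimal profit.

822

Both design and production are binding at x*.
The binding rows give the dual system: 3·y_design + 6·y_production = 36 and 2·y_design + 6·y_production = 30.
This yields shadow prices y_design = 6, y_production = 3.
Δz = y_design·Δb = 6 × (1) = 6, so new z* = 816 + 6 = 822.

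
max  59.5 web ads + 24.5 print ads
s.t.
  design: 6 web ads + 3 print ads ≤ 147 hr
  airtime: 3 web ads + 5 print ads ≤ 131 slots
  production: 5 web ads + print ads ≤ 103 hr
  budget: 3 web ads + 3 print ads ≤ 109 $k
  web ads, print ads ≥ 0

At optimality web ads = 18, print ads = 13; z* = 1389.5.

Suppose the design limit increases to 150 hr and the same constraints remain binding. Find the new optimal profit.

Check each constraint at x*: design 147/147 (tight); airtime 119/131 (slack 12); production 103/103 (tight); budget 93/109 (slack 16).
By complementary slackness, y = 0 for the non-binding constraints.
Dual feasibility on the basic columns requires 6·y_design + 5·y_production = 59.5, 3·y_design + 1·y_production = 24.5.
This yields shadow prices y_design = 7, y_production = 3.5.
Δz = y_design·Δb = 7 × (3) = 21, so new z* = 1389.5 + 21 = 1410.5.

1410.5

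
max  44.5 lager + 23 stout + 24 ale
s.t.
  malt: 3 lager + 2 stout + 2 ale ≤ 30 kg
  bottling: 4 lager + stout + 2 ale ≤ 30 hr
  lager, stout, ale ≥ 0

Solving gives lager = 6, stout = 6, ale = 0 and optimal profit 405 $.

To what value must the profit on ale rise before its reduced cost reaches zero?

Check each constraint at x*: malt 30/30 (tight); bottling 30/30 (tight).
The binding rows give the dual system: 3·y_malt + 4·y_bottling = 44.5 and 2·y_malt + 1·y_bottling = 23.
This yields shadow prices y_malt = 9.5, y_bottling = 4.
ale enters the basis when its profit ≥ yᵀa₃ = 9.5·2 + 4·2 = 27.

27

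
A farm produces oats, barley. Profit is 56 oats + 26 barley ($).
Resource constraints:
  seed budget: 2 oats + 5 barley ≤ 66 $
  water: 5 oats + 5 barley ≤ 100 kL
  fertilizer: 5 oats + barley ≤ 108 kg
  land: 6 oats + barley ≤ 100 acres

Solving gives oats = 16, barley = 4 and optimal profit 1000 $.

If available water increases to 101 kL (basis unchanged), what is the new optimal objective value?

Check each constraint at x*: seed budget 52/66 (slack 14); water 100/100 (tight); fertilizer 84/108 (slack 24); land 100/100 (tight).
Slack constraints have shadow price 0 (complementary slackness).
Dual feasibility on the basic columns requires 5·y_water + 6·y_land = 56, 5·y_water + 1·y_land = 26.
→ y_water = 4 and y_land = 6.
Δz = y_water·Δb = 4 × (1) = 4, so new z* = 1000 + 4 = 1004.

1004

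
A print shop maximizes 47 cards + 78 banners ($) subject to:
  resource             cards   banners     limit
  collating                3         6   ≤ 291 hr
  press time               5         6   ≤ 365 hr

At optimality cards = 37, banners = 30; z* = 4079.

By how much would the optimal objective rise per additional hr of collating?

9

Check each constraint at x*: collating 291/291 (tight); press time 365/365 (tight).
The binding rows give the dual system: 3·y_collating + 5·y_press time = 47 and 6·y_collating + 6·y_press time = 78.
This yields shadow prices y_collating = 9, y_press time = 4.
Shadow price of collating = 9.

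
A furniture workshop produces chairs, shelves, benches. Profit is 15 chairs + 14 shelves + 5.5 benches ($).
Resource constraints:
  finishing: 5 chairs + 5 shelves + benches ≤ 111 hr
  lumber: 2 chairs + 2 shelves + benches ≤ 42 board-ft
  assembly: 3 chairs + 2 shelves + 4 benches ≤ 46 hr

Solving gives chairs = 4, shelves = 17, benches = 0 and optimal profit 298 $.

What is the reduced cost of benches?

-4.5

Check each constraint at x*: finishing 105/111 (slack 6); lumber 42/42 (tight); assembly 46/46 (tight).
By complementary slackness, y = 0 for the non-binding constraint.
The binding rows give the dual system: 2·y_lumber + 3·y_assembly = 15 and 2·y_lumber + 2·y_assembly = 14.
Solving: y_lumber = 6, y_assembly = 1.
Reduced cost of benches: c₃ − yᵀa₃ = 5.5 − (6·1 + 1·4) = 5.5 − 10 = -4.5.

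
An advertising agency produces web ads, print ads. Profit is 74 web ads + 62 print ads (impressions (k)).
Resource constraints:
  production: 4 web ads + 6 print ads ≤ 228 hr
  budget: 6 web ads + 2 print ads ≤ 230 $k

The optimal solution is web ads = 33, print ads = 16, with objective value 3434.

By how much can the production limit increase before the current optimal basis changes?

Binding constraints: production, budget. The basis is B = [[4,6],[6,2]] with det -28.
Per unit increase in production, x* moves by d = (-0.0714, 0.2143).
The basis stays optimal until web ads reaches 0; allowable increase = 462 hr.

462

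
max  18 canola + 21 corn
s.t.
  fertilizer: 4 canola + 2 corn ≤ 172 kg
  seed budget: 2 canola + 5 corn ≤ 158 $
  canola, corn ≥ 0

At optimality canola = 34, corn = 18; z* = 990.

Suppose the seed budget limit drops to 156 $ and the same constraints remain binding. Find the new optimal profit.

984

Check each constraint at x*: fertilizer 172/172 (tight); seed budget 158/158 (tight).
From A_Bᵀ y = c: 4·y_fertilizer + 2·y_seed budget = 18; 2·y_fertilizer + 5·y_seed budget = 21.
This yields shadow prices y_fertilizer = 3, y_seed budget = 3.
Δz = y_seed budget·Δb = 3 × (-2) = -6, so new z* = 990 − 6 = 984.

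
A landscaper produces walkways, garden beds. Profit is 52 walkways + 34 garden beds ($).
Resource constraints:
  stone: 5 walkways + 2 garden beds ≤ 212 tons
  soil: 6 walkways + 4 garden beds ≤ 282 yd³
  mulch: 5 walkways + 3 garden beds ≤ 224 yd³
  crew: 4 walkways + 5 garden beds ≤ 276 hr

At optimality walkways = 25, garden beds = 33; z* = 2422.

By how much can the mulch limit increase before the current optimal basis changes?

Binding constraints: soil, mulch. The basis is B = [[6,4],[5,3]] with det -2.
Per unit increase in mulch, x* moves by d = (2, -3).
The basis stays optimal until stone becomes binding; allowable increase = 5.25 yd³.

5.25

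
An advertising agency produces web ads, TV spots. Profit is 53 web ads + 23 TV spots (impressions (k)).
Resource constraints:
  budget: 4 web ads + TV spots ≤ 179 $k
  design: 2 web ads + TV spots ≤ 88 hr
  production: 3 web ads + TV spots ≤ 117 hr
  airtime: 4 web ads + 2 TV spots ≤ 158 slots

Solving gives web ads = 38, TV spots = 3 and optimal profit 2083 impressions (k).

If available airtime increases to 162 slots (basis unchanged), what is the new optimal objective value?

Check each constraint at x*: budget 155/179 (slack 24); design 79/88 (slack 9); production 117/117 (tight); airtime 158/158 (tight).
By complementary slackness, y = 0 for the non-binding constraints.
Dual feasibility on the basic columns requires 3·y_production + 4·y_airtime = 53, 1·y_production + 2·y_airtime = 23.
This yields shadow prices y_production = 7, y_airtime = 8.
Δz = y_airtime·Δb = 8 × (4) = 32, so new z* = 2083 + 32 = 2115.

2115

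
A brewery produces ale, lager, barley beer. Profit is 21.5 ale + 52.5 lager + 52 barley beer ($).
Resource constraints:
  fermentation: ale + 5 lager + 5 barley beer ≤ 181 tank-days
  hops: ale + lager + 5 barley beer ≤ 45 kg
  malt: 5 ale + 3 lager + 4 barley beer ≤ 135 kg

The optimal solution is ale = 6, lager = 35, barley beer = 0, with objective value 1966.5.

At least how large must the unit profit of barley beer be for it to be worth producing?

At the optimum: fermentation uses 181 of 181 (binding); hops uses 41 of 45 (slack = 4); malt uses 135 of 135 (binding).
Since hops is not tight, its dual is 0.
Dual feasibility on the basic columns requires 1·y_fermentation + 5·y_malt = 21.5, 5·y_fermentation + 3·y_malt = 52.5.
Solving: y_fermentation = 9, y_malt = 2.5.
barley beer enters the basis when its profit ≥ yᵀa₃ = 9·5 + 2.5·4 = 55.

55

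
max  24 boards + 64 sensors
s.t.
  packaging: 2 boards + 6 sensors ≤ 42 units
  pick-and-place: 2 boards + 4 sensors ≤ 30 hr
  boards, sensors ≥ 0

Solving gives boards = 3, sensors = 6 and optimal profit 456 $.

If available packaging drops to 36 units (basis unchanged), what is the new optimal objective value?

408

At the optimum: packaging uses 42 of 42 (binding); pick-and-place uses 30 of 30 (binding).
Dual feasibility on the basic columns requires 2·y_packaging + 2·y_pick-and-place = 24, 6·y_packaging + 4·y_pick-and-place = 64.
This yields shadow prices y_packaging = 8, y_pick-and-place = 4.
Δz = y_packaging·Δb = 8 × (-6) = -48, so new z* = 456 − 48 = 408.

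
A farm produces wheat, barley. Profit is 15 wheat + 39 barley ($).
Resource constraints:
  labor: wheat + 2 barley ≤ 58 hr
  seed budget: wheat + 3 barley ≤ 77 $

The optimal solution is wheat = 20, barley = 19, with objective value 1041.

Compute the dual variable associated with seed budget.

9

At the optimum: labor uses 58 of 58 (binding); seed budget uses 77 of 77 (binding).
The binding rows give the dual system: 1·y_labor + 1·y_seed budget = 15 and 2·y_labor + 3·y_seed budget = 39.
Solving: y_labor = 6, y_seed budget = 9.
Shadow price of seed budget = 9.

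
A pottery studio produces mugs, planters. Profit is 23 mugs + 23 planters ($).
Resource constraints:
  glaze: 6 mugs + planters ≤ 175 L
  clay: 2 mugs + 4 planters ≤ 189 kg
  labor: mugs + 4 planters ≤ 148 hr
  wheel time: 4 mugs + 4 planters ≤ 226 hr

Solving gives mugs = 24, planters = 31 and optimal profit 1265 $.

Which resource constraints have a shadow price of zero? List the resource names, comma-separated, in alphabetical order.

clay, wheel time

glaze: 175/175 (binding)
clay: 172/189 (slack 17)
labor: 148/148 (binding)
wheel time: 220/226 (slack 6)
By complementary slackness, a constraint with positive slack has shadow price 0 → clay, wheel time.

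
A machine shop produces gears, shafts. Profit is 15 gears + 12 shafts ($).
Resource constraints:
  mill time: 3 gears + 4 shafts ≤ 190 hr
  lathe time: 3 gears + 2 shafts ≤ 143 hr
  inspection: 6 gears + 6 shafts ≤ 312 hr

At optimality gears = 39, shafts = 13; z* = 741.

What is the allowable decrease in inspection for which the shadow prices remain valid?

Binding constraints: lathe time, inspection. The basis is B = [[3,2],[6,6]] with det 6.
Per unit decrease in inspection, x* moves by d = (0.3333, -0.5).
The basis stays optimal until shafts reaches 0; allowable decrease = 26 hr.

26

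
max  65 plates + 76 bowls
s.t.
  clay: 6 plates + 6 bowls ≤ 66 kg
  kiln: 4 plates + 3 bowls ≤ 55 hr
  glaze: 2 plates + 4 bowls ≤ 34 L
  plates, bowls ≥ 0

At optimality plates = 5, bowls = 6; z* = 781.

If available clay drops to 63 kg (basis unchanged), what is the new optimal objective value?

754

At the optimum: clay uses 66 of 66 (binding); kiln uses 38 of 55 (slack = 17); glaze uses 34 of 34 (binding).
Since kiln is not tight, its dual is 0.
The binding rows give the dual system: 6·y_clay + 2·y_glaze = 65 and 6·y_clay + 4·y_glaze = 76.
Solving: y_clay = 9, y_glaze = 5.5.
Δz = y_clay·Δb = 9 × (-3) = -27, so new z* = 781 − 27 = 754.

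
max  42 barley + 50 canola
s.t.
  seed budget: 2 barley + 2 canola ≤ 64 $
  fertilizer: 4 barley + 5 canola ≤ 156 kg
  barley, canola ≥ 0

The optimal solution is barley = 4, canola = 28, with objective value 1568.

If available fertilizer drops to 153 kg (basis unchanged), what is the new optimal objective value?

At the optimum: seed budget uses 64 of 64 (binding); fertilizer uses 156 of 156 (binding).
The binding rows give the dual system: 2·y_seed budget + 4·y_fertilizer = 42 and 2·y_seed budget + 5·y_fertilizer = 50.
This yields shadow prices y_seed budget = 5, y_fertilizer = 8.
Δz = y_fertilizer·Δb = 8 × (-3) = -24, so new z* = 1568 − 24 = 1544.

1544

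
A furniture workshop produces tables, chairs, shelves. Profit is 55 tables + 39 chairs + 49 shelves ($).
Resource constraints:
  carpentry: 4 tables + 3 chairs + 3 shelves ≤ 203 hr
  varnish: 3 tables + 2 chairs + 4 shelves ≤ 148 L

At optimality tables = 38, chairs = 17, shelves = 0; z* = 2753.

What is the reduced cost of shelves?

Check each constraint at x*: carpentry 203/203 (tight); varnish 148/148 (tight).
Dual feasibility on the basic columns requires 4·y_carpentry + 3·y_varnish = 55, 3·y_carpentry + 2·y_varnish = 39.
This yields shadow prices y_carpentry = 7, y_varnish = 9.
Reduced cost of shelves: c₃ − yᵀa₃ = 49 − (7·3 + 9·4) = 49 − 57 = -8.

-8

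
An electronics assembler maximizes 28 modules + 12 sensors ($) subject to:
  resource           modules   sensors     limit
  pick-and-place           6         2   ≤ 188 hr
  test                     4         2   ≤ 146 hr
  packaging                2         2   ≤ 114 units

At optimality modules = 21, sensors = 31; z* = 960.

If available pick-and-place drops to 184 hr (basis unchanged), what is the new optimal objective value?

At the optimum: pick-and-place uses 188 of 188 (binding); test uses 146 of 146 (binding); packaging uses 104 of 114 (slack = 10).
By complementary slackness, y = 0 for the non-binding constraint.
From A_Bᵀ y = c: 6·y_pick-and-place + 4·y_test = 28; 2·y_pick-and-place + 2·y_test = 12.
Solving: y_pick-and-place = 2, y_test = 4.
Δz = y_pick-and-place·Δb = 2 × (-4) = -8, so new z* = 960 − 8 = 952.

952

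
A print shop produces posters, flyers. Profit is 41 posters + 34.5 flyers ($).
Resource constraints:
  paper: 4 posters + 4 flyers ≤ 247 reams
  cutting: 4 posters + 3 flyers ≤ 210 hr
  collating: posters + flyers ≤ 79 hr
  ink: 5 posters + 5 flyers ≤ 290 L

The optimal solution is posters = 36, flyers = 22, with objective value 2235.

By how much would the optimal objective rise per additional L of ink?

Check each constraint at x*: paper 232/247 (slack 15); cutting 210/210 (tight); collating 58/79 (slack 21); ink 290/290 (tight).
Since paper, collating are not tight, their duals are 0.
The binding rows give the dual system: 4·y_cutting + 5·y_ink = 41 and 3·y_cutting + 5·y_ink = 34.5.
Solving: y_cutting = 6.5, y_ink = 3.
Shadow price of ink = 3.

3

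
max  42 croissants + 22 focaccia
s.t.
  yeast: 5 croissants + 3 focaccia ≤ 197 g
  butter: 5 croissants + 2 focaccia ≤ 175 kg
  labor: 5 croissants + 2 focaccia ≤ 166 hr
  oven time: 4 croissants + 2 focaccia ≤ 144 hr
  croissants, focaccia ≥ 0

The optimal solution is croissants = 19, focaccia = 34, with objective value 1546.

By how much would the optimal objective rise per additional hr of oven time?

8

Binding: yeast and oven time. Non-binding: butter (12 unused), labor (3 unused).
Slack constraints have shadow price 0 (complementary slackness).
Dual feasibility on the basic columns requires 5·y_yeast + 4·y_oven time = 42, 3·y_yeast + 2·y_oven time = 22.
This yields shadow prices y_yeast = 2, y_oven time = 8.
Shadow price of oven time = 8.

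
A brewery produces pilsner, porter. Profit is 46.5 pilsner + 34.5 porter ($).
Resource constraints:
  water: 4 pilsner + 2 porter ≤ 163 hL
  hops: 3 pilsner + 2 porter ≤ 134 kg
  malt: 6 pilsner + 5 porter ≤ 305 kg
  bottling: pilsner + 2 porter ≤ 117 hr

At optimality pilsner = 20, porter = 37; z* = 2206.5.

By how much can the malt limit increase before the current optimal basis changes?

Binding constraints: hops, malt. The basis is B = [[3,2],[6,5]] with det 3.
Per unit increase in malt, x* moves by d = (-0.6667, 1).
The basis stays optimal until bottling becomes binding; allowable increase = 17.25 kg.

17.25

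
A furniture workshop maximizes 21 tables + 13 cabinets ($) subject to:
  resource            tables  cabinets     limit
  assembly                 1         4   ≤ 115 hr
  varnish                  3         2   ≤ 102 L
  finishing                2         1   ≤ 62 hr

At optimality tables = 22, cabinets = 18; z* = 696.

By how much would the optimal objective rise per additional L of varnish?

Check each constraint at x*: assembly 94/115 (slack 21); varnish 102/102 (tight); finishing 62/62 (tight).
By complementary slackness, y = 0 for the non-binding constraint.
The binding rows give the dual system: 3·y_varnish + 2·y_finishing = 21 and 2·y_varnish + 1·y_finishing = 13.
This yields shadow prices y_varnish = 5, y_finishing = 3.
Shadow price of varnish = 5.

5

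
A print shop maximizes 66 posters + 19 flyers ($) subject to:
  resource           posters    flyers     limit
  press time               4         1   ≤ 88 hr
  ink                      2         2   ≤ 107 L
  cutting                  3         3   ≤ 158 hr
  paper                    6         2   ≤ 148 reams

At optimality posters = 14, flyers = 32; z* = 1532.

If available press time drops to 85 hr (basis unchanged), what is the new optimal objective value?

Check each constraint at x*: press time 88/88 (tight); ink 92/107 (slack 15); cutting 138/158 (slack 20); paper 148/148 (tight).
Since ink, cutting are not tight, their duals are 0.
From A_Bᵀ y = c: 4·y_press time + 6·y_paper = 66; 1·y_press time + 2·y_paper = 19.
Solving: y_press time = 9, y_paper = 5.
Δz = y_press time·Δb = 9 × (-3) = -27, so new z* = 1532 − 27 = 1505.

1505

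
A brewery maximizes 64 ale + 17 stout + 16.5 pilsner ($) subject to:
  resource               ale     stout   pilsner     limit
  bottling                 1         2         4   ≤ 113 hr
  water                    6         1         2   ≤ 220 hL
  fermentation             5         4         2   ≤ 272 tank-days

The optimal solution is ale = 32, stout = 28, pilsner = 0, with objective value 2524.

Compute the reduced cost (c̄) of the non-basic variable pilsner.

-5.5

At the optimum: bottling uses 88 of 113 (slack = 25); water uses 220 of 220 (binding); fermentation uses 272 of 272 (binding).
By complementary slackness, y = 0 for the non-binding constraint.
The binding rows give the dual system: 6·y_water + 5·y_fermentation = 64 and 1·y_water + 4·y_fermentation = 17.
Solving: y_water = 9, y_fermentation = 2.
Reduced cost of pilsner: c₃ − yᵀa₃ = 16.5 − (9·2 + 2·2) = 16.5 − 22 = -5.5.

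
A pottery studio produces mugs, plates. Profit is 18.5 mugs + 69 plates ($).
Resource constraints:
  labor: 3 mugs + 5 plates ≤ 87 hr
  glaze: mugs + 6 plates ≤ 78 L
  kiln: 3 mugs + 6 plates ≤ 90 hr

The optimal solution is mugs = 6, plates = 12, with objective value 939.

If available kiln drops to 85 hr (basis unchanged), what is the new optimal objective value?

Check each constraint at x*: labor 78/87 (slack 9); glaze 78/78 (tight); kiln 90/90 (tight).
Slack constraints have shadow price 0 (complementary slackness).
From A_Bᵀ y = c: 1·y_glaze + 3·y_kiln = 18.5; 6·y_glaze + 6·y_kiln = 69.
This yields shadow prices y_glaze = 8, y_kiln = 3.5.
Δz = y_kiln·Δb = 3.5 × (-5) = -17.5, so new z* = 939 − 17.5 = 921.5.

921.5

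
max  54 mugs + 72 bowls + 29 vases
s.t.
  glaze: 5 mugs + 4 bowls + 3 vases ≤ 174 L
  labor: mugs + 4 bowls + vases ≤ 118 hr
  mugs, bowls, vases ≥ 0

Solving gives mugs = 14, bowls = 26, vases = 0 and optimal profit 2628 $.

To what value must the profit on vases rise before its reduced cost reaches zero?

Both glaze and labor are binding at x*.
Dual feasibility on the basic columns requires 5·y_glaze + 1·y_labor = 54, 4·y_glaze + 4·y_labor = 72.
This yields shadow prices y_glaze = 9, y_labor = 9.
vases enters the basis when its profit ≥ yᵀa₃ = 9·3 + 9·1 = 36.

36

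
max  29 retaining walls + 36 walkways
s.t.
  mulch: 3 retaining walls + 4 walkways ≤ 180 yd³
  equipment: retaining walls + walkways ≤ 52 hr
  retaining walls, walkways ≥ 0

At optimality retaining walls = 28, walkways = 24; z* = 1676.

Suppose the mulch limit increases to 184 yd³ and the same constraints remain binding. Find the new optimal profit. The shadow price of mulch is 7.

1704

Δb = 4, so new z* = 1676 + (7)·(4) = 1676 + 28 = 1704.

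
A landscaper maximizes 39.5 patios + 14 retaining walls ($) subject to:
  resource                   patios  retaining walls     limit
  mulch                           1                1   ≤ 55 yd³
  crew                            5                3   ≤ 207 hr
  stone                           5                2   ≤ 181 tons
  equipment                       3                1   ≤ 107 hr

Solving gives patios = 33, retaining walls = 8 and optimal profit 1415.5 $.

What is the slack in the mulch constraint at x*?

mulch used = 1·33 + 1·8 = 41; slack = 55 − 41 = 14.

14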